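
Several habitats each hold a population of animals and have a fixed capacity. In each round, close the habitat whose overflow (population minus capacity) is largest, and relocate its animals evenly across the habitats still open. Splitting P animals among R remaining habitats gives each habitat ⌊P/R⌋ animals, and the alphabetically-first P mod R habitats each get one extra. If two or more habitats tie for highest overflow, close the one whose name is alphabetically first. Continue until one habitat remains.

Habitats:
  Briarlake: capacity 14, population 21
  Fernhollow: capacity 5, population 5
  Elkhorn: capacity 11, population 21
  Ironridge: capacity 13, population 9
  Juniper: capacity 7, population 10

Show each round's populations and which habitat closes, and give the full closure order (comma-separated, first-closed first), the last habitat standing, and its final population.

Round 1: Briarlake=21 Elkhorn=21 Fernhollow=5 Ironridge=9 Juniper=10 → close Elkhorn (overflow 10)
  21÷4 = 5 each, +1 to first 1
Round 2: Briarlake=27 Fernhollow=10 Ironridge=14 Juniper=15 → close Briarlake (overflow 13)
  27÷3 = 9 each, +1 to first 0
Round 3: Fernhollow=19 Ironridge=23 Juniper=24 → close Juniper (overflow 17)
  24÷2 = 12 each, +1 to first 0
Round 4: Fernhollow=31 Ironridge=35 → close Fernhollow (overflow 26)
  31÷1 = 31 each, +1 to first 0

Closure order: Elkhorn, Briarlake, Juniper, Fernhollow
Last habitat: Ironridge with 66 animals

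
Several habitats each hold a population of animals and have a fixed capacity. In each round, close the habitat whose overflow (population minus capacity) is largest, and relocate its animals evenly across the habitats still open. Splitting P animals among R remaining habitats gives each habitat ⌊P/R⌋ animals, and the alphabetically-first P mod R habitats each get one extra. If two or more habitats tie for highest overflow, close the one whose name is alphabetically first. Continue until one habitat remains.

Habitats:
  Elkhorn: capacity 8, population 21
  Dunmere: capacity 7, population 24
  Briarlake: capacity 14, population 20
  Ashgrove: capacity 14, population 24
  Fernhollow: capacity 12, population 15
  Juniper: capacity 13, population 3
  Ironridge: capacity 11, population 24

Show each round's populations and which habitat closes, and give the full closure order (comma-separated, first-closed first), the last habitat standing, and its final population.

Closure order: Dunmere, Elkhorn, Ironridge, Ashgrove, Briarlake, Fernhollow
Last habitat: Juniper with 131 animals

Round 1: Ashgrove=24 Briarlake=20 Dunmere=24 Elkhorn=21 Fernhollow=15 Ironridge=24 Juniper=3 → close Dunmere (overflow 17)
  24÷6 = 4 each, +1 to first 0
Round 2: Ashgrove=28 Briarlake=24 Elkhorn=25 Fernhollow=19 Ironridge=28 Juniper=7 → close Elkhorn (overflow 17)
  25÷5 = 5 each, +1 to first 0
Round 3: Ashgrove=33 Briarlake=29 Fernhollow=24 Ironridge=33 Juniper=12 → close Ironridge (overflow 22)
  33÷4 = 8 each, +1 to first 1
Round 4: Ashgrove=42 Briarlake=37 Fernhollow=32 Juniper=20 → close Ashgrove (overflow 28)
  42÷3 = 14 each, +1 to first 0
Round 5: Briarlake=51 Fernhollow=46 Juniper=34 → close Briarlake (overflow 37)
  51÷2 = 25 each, +1 to first 1
Round 6: Fernhollow=72 Juniper=59 → close Fernhollow (overflow 60)
  72÷1 = 72 each, +1 to first 0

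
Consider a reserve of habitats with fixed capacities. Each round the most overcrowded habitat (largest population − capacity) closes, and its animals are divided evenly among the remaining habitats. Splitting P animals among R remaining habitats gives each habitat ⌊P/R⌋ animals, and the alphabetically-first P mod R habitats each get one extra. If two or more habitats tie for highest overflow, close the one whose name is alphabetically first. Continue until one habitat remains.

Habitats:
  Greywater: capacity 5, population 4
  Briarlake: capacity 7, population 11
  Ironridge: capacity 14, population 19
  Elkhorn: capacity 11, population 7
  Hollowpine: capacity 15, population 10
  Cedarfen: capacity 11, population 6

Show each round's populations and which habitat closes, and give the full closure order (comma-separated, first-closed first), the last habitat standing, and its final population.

Round 1: Briarlake=11 Cedarfen=6 Elkhorn=7 Greywater=4 Hollowpine=10 Ironridge=19 → close Ironridge (overflow 5)
  19÷5 = 3 each, +1 to first 4
Round 2: Briarlake=15 Cedarfen=10 Elkhorn=11 Greywater=8 Hollowpine=13 → close Briarlake (overflow 8)
  15÷4 = 3 each, +1 to first 3
Round 3: Cedarfen=14 Elkhorn=15 Greywater=12 Hollowpine=16 → close Greywater (overflow 7)
  12÷3 = 4 each, +1 to first 0
Round 4: Cedarfen=18 Elkhorn=19 Hollowpine=20 → close Elkhorn (overflow 8)
  19÷2 = 9 each, +1 to first 1
Round 5: Cedarfen=28 Hollowpine=29 → close Cedarfen (overflow 17)
  28÷1 = 28 each, +1 to first 0

Closure order: Ironridge, Briarlake, Greywater, Elkhorn, Cedarfen
Last habitat: Hollowpine with 57 animals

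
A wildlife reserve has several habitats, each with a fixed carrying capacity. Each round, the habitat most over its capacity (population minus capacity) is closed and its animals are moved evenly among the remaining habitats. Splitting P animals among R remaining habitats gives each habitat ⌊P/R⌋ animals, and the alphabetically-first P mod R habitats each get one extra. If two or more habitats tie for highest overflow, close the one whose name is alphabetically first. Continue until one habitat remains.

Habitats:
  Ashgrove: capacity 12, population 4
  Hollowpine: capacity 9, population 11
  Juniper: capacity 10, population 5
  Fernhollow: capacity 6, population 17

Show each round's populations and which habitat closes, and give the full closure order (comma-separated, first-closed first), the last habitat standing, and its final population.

Closure order: Fernhollow, Hollowpine, Juniper
Last habitat: Ashgrove with 37 animals

Round 1: Ashgrove=4 Fernhollow=17 Hollowpine=11 Juniper=5 → close Fernhollow (overflow 11)
  17÷3 = 5 each, +1 to first 2
Round 2: Ashgrove=10 Hollowpine=17 Juniper=10 → close Hollowpine (overflow 8)
  17÷2 = 8 each, +1 to first 1
Round 3: Ashgrove=19 Juniper=18 → close Juniper (overflow 8)
  18÷1 = 18 each, +1 to first 0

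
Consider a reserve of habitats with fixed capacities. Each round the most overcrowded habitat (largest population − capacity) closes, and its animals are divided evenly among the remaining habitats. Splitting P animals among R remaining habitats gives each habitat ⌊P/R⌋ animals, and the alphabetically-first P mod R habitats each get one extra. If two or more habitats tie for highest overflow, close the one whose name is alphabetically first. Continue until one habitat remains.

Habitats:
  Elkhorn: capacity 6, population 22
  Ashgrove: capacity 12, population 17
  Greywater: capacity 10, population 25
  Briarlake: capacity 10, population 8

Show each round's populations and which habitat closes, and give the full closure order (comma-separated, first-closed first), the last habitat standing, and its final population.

Closure order: Elkhorn, Greywater, Ashgrove
Last habitat: Briarlake with 72 animals

Round 1: Ashgrove=17 Briarlake=8 Elkhorn=22 Greywater=25 → close Elkhorn (overflow 16)
  22÷3 = 7 each, +1 to first 1
Round 2: Ashgrove=25 Briarlake=15 Greywater=32 → close Greywater (overflow 22)
  32÷2 = 16 each, +1 to first 0
Round 3: Ashgrove=41 Briarlake=31 → close Ashgrove (overflow 29)
  41÷1 = 41 each, +1 to first 0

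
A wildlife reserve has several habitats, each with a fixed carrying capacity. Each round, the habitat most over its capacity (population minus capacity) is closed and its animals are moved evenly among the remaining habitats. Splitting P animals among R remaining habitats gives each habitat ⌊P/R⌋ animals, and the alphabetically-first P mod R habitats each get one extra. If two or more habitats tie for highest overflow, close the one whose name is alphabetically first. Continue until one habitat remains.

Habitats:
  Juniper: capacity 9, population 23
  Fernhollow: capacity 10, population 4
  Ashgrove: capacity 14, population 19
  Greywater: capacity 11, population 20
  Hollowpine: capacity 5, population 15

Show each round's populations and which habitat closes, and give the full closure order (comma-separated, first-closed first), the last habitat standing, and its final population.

Round 1: Ashgrove=19 Fernhollow=4 Greywater=20 Hollowpine=15 Juniper=23 → close Juniper (overflow 14)
  23÷4 = 5 each, +1 to first 3
Round 2: Ashgrove=25 Fernhollow=10 Greywater=26 Hollowpine=20 → close Greywater (overflow 15)
  26÷3 = 8 each, +1 to first 2
Round 3: Ashgrove=34 Fernhollow=19 Hollowpine=28 → close Hollowpine (overflow 23)
  28÷2 = 14 each, +1 to first 0
Round 4: Ashgrove=48 Fernhollow=33 → close Ashgrove (overflow 34)
  48÷1 = 48 each, +1 to first 0

Closure order: Juniper, Greywater, Hollowpine, Ashgrove
Last habitat: Fernhollow with 81 animals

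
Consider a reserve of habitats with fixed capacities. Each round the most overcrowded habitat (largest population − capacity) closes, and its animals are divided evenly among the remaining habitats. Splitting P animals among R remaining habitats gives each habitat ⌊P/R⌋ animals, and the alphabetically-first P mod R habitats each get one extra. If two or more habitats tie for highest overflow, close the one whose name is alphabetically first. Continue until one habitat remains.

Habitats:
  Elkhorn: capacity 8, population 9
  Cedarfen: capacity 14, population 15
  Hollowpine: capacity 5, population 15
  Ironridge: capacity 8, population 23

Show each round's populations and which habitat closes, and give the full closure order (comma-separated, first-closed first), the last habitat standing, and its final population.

Closure order: Ironridge, Hollowpine, Cedarfen
Last habitat: Elkhorn with 62 animals

Round 1: Cedarfen=15 Elkhorn=9 Hollowpine=15 Ironridge=23 → close Ironridge (overflow 15)
  23÷3 = 7 each, +1 to first 2
Round 2: Cedarfen=23 Elkhorn=17 Hollowpine=22 → close Hollowpine (overflow 17)
  22÷2 = 11 each, +1 to first 0
Round 3: Cedarfen=34 Elkhorn=28 → close Cedarfen (overflow 20)
  34÷1 = 34 each, +1 to first 0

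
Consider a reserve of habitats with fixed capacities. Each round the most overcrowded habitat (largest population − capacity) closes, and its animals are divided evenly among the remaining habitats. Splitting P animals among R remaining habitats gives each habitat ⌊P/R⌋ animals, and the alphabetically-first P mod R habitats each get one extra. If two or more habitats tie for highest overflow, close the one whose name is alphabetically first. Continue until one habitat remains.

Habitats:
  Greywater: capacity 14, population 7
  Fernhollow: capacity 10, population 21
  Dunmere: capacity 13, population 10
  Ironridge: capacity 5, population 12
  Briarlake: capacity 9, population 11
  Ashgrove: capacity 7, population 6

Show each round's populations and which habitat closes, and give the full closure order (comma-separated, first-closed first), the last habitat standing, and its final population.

Closure order: Fernhollow, Ironridge, Briarlake, Ashgrove, Dunmere
Last habitat: Greywater with 67 animals

Round 1: Ashgrove=6 Briarlake=11 Dunmere=10 Fernhollow=21 Greywater=7 Ironridge=12 → close Fernhollow (overflow 11)
  21÷5 = 4 each, +1 to first 1
Round 2: Ashgrove=11 Briarlake=15 Dunmere=14 Greywater=11 Ironridge=16 → close Ironridge (overflow 11)
  16÷4 = 4 each, +1 to first 0
Round 3: Ashgrove=15 Briarlake=19 Dunmere=18 Greywater=15 → close Briarlake (overflow 10)
  19÷3 = 6 each, +1 to first 1
Round 4: Ashgrove=22 Dunmere=24 Greywater=21 → close Ashgrove (overflow 15)
  22÷2 = 11 each, +1 to first 0
Round 5: Dunmere=35 Greywater=32 → close Dunmere (overflow 22)
  35÷1 = 35 each, +1 to first 0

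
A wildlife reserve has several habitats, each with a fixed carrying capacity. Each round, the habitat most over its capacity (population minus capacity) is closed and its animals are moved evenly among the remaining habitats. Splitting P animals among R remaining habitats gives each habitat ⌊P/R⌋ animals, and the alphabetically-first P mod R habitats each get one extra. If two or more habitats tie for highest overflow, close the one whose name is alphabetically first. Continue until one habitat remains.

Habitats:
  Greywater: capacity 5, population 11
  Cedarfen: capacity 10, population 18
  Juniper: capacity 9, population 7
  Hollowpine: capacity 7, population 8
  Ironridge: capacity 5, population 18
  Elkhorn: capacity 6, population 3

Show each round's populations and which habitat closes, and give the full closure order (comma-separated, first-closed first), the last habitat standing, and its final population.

Round 1: Cedarfen=18 Elkhorn=3 Greywater=11 Hollowpine=8 Ironridge=18 Juniper=7 → close Ironridge (overflow 13)
  18÷5 = 3 each, +1 to first 3
Round 2: Cedarfen=22 Elkhorn=7 Greywater=15 Hollowpine=11 Juniper=10 → close Cedarfen (overflow 12)
  22÷4 = 5 each, +1 to first 2
Round 3: Elkhorn=13 Greywater=21 Hollowpine=16 Juniper=15 → close Greywater (overflow 16)
  21÷3 = 7 each, +1 to first 0
Round 4: Elkhorn=20 Hollowpine=23 Juniper=22 → close Hollowpine (overflow 16)
  23÷2 = 11 each, +1 to first 1
Round 5: Elkhorn=32 Juniper=33 → close Elkhorn (overflow 26)
  32÷1 = 32 each, +1 to first 0

Closure order: Ironridge, Cedarfen, Greywater, Hollowpine, Elkhorn
Last habitat: Juniper with 65 animals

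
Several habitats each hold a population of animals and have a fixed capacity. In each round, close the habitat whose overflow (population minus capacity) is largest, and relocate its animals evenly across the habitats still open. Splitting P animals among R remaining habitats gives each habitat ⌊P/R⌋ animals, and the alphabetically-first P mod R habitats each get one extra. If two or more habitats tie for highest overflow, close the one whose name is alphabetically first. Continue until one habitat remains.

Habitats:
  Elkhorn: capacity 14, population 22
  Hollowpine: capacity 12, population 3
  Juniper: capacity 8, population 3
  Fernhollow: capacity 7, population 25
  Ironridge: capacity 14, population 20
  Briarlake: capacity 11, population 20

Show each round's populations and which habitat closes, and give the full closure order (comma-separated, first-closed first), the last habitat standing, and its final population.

Closure order: Fernhollow, Briarlake, Elkhorn, Ironridge, Juniper
Last habitat: Hollowpine with 93 animals

Round 1: Briarlake=20 Elkhorn=22 Fernhollow=25 Hollowpine=3 Ironridge=20 Juniper=3 → close Fernhollow (overflow 18)
  25÷5 = 5 each, +1 to first 0
Round 2: Briarlake=25 Elkhorn=27 Hollowpine=8 Ironridge=25 Juniper=8 → close Briarlake (overflow 14)
  25÷4 = 6 each, +1 to first 1
Round 3: Elkhorn=34 Hollowpine=14 Ironridge=31 Juniper=14 → close Elkhorn (overflow 20)
  34÷3 = 11 each, +1 to first 1
Round 4: Hollowpine=26 Ironridge=42 Juniper=25 → close Ironridge (overflow 28)
  42÷2 = 21 each, +1 to first 0
Round 5: Hollowpine=47 Juniper=46 → close Juniper (overflow 38)
  46÷1 = 46 each, +1 to first 0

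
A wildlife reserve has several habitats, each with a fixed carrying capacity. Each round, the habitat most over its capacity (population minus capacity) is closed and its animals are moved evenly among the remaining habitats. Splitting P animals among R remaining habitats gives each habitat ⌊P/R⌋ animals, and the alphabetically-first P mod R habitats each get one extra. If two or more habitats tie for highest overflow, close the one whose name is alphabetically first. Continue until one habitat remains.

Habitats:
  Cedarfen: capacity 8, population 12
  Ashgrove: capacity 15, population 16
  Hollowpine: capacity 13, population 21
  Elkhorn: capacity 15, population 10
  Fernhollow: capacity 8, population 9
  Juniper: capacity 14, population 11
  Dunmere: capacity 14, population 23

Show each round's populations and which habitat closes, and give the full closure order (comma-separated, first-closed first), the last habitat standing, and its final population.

Closure order: Dunmere, Hollowpine, Cedarfen, Ashgrove, Fernhollow, Elkhorn
Last habitat: Juniper with 102 animals

Round 1: Ashgrove=16 Cedarfen=12 Dunmere=23 Elkhorn=10 Fernhollow=9 Hollowpine=21 Juniper=11 → close Dunmere (overflow 9)
  23÷6 = 3 each, +1 to first 5
Round 2: Ashgrove=20 Cedarfen=16 Elkhorn=14 Fernhollow=13 Hollowpine=25 Juniper=14 → close Hollowpine (overflow 12)
  25÷5 = 5 each, +1 to first 0
Round 3: Ashgrove=25 Cedarfen=21 Elkhorn=19 Fernhollow=18 Juniper=19 → close Cedarfen (overflow 13)
  21÷4 = 5 each, +1 to first 1
Round 4: Ashgrove=31 Elkhorn=24 Fernhollow=23 Juniper=24 → close Ashgrove (overflow 16)
  31÷3 = 10 each, +1 to first 1
Round 5: Elkhorn=35 Fernhollow=33 Juniper=34 → close Fernhollow (overflow 25)
  33÷2 = 16 each, +1 to first 1
Round 6: Elkhorn=52 Juniper=50 → close Elkhorn (overflow 37)
  52÷1 = 52 each, +1 to first 0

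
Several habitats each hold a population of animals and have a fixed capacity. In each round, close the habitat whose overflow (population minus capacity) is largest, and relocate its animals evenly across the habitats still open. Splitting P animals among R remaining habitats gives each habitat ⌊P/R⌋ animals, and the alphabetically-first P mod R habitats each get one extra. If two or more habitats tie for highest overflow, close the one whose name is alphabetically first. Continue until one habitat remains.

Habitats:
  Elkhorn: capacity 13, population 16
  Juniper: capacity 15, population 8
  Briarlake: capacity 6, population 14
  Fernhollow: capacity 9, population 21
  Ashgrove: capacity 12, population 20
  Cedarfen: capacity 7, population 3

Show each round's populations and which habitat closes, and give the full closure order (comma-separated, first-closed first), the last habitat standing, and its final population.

Round 1: Ashgrove=20 Briarlake=14 Cedarfen=3 Elkhorn=16 Fernhollow=21 Juniper=8 → close Fernhollow (overflow 12)
  21÷5 = 4 each, +1 to first 1
Round 2: Ashgrove=25 Briarlake=18 Cedarfen=7 Elkhorn=20 Juniper=12 → close Ashgrove (overflow 13)
  25÷4 = 6 each, +1 to first 1
Round 3: Briarlake=25 Cedarfen=13 Elkhorn=26 Juniper=18 → close Briarlake (overflow 19)
  25÷3 = 8 each, +1 to first 1
Round 4: Cedarfen=22 Elkhorn=34 Juniper=26 → close Elkhorn (overflow 21)
  34÷2 = 17 each, +1 to first 0
Round 5: Cedarfen=39 Juniper=43 → close Cedarfen (overflow 32)
  39÷1 = 39 each, +1 to first 0

Closure order: Fernhollow, Ashgrove, Briarlake, Elkhorn, Cedarfen
Last habitat: Juniper with 82 animals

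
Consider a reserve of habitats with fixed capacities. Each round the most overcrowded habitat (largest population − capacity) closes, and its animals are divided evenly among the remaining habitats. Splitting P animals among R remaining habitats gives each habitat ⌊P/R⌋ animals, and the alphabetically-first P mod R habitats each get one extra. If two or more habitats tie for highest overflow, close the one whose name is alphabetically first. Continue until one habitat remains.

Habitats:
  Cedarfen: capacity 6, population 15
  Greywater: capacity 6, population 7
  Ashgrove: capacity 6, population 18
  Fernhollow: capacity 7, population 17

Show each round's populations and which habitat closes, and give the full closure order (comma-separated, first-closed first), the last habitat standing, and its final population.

Closure order: Ashgrove, Fernhollow, Cedarfen
Last habitat: Greywater with 57 animals

Round 1: Ashgrove=18 Cedarfen=15 Fernhollow=17 Greywater=7 → close Ashgrove (overflow 12)
  18÷3 = 6 each, +1 to first 0
Round 2: Cedarfen=21 Fernhollow=23 Greywater=13 → close Fernhollow (overflow 16)
  23÷2 = 11 each, +1 to first 1
Round 3: Cedarfen=33 Greywater=24 → close Cedarfen (overflow 27)
  33÷1 = 33 each, +1 to first 0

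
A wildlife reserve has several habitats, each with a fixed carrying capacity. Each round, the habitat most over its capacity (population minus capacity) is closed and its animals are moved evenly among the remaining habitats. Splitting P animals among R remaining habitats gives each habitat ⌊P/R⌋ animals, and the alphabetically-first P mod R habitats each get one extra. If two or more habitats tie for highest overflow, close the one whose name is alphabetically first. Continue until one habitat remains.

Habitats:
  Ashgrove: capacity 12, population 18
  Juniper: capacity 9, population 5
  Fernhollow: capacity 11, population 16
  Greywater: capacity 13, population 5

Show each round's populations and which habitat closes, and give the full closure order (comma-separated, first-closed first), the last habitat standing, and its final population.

Round 1: Ashgrove=18 Fernhollow=16 Greywater=5 Juniper=5 → close Ashgrove (overflow 6)
  18÷3 = 6 each, +1 to first 0
Round 2: Fernhollow=22 Greywater=11 Juniper=11 → close Fernhollow (overflow 11)
  22÷2 = 11 each, +1 to first 0
Round 3: Greywater=22 Juniper=22 → close Juniper (overflow 13)
  22÷1 = 22 each, +1 to first 0

Closure order: Ashgrove, Fernhollow, Juniper
Last habitat: Greywater with 44 animals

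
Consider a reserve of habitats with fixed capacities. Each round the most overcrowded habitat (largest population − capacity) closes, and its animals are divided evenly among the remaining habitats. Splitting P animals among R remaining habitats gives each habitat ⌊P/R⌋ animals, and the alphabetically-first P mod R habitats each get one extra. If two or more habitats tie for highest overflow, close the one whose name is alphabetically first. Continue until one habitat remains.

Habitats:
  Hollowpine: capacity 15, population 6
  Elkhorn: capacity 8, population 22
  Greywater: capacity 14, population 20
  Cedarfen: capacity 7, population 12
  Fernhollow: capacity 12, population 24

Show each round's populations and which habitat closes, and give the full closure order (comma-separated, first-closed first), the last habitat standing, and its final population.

Round 1: Cedarfen=12 Elkhorn=22 Fernhollow=24 Greywater=20 Hollowpine=6 → close Elkhorn (overflow 14)
  22÷4 = 5 each, +1 to first 2
Round 2: Cedarfen=18 Fernhollow=30 Greywater=25 Hollowpine=11 → close Fernhollow (overflow 18)
  30÷3 = 10 each, +1 to first 0
Round 3: Cedarfen=28 Greywater=35 Hollowpine=21 → close Cedarfen (overflow 21)
  28÷2 = 14 each, +1 to first 0
Round 4: Greywater=49 Hollowpine=35 → close Greywater (overflow 35)
  49÷1 = 49 each, +1 to first 0

Closure order: Elkhorn, Fernhollow, Cedarfen, Greywater
Last habitat: Hollowpine with 84 animals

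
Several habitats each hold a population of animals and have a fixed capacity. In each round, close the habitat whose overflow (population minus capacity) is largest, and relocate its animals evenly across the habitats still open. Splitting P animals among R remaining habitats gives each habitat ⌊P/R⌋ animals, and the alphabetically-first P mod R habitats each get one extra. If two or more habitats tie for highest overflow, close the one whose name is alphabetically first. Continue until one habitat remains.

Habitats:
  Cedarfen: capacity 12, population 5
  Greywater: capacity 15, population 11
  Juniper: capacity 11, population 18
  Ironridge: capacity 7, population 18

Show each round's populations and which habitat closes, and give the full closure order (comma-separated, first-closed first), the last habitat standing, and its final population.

Closure order: Ironridge, Juniper, Greywater
Last habitat: Cedarfen with 52 animals

Round 1: Cedarfen=5 Greywater=11 Ironridge=18 Juniper=18 → close Ironridge (overflow 11)
  18÷3 = 6 each, +1 to first 0
Round 2: Cedarfen=11 Greywater=17 Juniper=24 → close Juniper (overflow 13)
  24÷2 = 12 each, +1 to first 0
Round 3: Cedarfen=23 Greywater=29 → close Greywater (overflow 14)
  29÷1 = 29 each, +1 to first 0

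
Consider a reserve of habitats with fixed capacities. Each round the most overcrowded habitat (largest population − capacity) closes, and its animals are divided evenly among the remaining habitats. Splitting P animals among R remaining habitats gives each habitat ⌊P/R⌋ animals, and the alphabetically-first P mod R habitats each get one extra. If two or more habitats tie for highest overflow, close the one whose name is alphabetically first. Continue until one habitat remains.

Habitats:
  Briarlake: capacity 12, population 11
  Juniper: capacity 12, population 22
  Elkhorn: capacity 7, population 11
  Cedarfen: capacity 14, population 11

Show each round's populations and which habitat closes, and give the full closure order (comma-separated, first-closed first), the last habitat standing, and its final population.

Closure order: Juniper, Elkhorn, Briarlake
Last habitat: Cedarfen with 55 animals

Round 1: Briarlake=11 Cedarfen=11 Elkhorn=11 Juniper=22 → close Juniper (overflow 10)
  22÷3 = 7 each, +1 to first 1
Round 2: Briarlake=19 Cedarfen=18 Elkhorn=18 → close Elkhorn (overflow 11)
  18÷2 = 9 each, +1 to first 0
Round 3: Briarlake=28 Cedarfen=27 → close Briarlake (overflow 16)
  28÷1 = 28 each, +1 to first 0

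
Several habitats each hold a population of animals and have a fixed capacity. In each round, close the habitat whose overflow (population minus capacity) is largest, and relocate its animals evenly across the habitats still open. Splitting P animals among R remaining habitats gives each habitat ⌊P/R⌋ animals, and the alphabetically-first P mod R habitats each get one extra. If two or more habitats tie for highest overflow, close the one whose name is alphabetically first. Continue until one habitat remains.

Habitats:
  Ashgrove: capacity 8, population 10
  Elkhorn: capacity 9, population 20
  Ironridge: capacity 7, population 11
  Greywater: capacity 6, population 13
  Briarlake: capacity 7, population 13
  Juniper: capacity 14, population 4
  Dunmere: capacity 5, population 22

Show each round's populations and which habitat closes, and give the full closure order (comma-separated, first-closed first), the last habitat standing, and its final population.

Round 1: Ashgrove=10 Briarlake=13 Dunmere=22 Elkhorn=20 Greywater=13 Ironridge=11 Juniper=4 → close Dunmere (overflow 17)
  22÷6 = 3 each, +1 to first 4
Round 2: Ashgrove=14 Briarlake=17 Elkhorn=24 Greywater=17 Ironridge=14 Juniper=7 → close Elkhorn (overflow 15)
  24÷5 = 4 each, +1 to first 4
Round 3: Ashgrove=19 Briarlake=22 Greywater=22 Ironridge=19 Juniper=11 → close Greywater (overflow 16)
  22÷4 = 5 each, +1 to first 2
Round 4: Ashgrove=25 Briarlake=28 Ironridge=24 Juniper=16 → close Briarlake (overflow 21)
  28÷3 = 9 each, +1 to first 1
Round 5: Ashgrove=35 Ironridge=33 Juniper=25 → close Ashgrove (overflow 27)
  35÷2 = 17 each, +1 to first 1
Round 6: Ironridge=51 Juniper=42 → close Ironridge (overflow 44)
  51÷1 = 51 each, +1 to first 0

Closure order: Dunmere, Elkhorn, Greywater, Briarlake, Ashgrove, Ironridge
Last habitat: Juniper with 93 animals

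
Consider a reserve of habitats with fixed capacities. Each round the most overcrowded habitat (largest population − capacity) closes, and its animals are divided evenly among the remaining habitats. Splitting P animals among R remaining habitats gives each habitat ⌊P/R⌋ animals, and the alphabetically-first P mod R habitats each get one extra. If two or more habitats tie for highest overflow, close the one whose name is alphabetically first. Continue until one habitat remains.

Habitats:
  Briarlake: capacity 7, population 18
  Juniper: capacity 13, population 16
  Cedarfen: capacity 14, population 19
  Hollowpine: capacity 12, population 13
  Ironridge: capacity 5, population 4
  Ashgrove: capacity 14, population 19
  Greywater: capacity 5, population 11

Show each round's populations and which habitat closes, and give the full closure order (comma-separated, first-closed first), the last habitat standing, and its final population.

Round 1: Ashgrove=19 Briarlake=18 Cedarfen=19 Greywater=11 Hollowpine=13 Ironridge=4 Juniper=16 → close Briarlake (overflow 11)
  18÷6 = 3 each, +1 to first 0
Round 2: Ashgrove=22 Cedarfen=22 Greywater=14 Hollowpine=16 Ironridge=7 Juniper=19 → close Greywater (overflow 9)
  14÷5 = 2 each, +1 to first 4
Round 3: Ashgrove=25 Cedarfen=25 Hollowpine=19 Ironridge=10 Juniper=21 → close Ashgrove (overflow 11)
  25÷4 = 6 each, +1 to first 1
Round 4: Cedarfen=32 Hollowpine=25 Ironridge=16 Juniper=27 → close Cedarfen (overflow 18)
  32÷3 = 10 each, +1 to first 2
Round 5: Hollowpine=36 Ironridge=27 Juniper=37 → close Hollowpine (overflow 24)
  36÷2 = 18 each, +1 to first 0
Round 6: Ironridge=45 Juniper=55 → close Juniper (overflow 42)
  55÷1 = 55 each, +1 to first 0

Closure order: Briarlake, Greywater, Ashgrove, Cedarfen, Hollowpine, Juniper
Last habitat: Ironridge with 100 animals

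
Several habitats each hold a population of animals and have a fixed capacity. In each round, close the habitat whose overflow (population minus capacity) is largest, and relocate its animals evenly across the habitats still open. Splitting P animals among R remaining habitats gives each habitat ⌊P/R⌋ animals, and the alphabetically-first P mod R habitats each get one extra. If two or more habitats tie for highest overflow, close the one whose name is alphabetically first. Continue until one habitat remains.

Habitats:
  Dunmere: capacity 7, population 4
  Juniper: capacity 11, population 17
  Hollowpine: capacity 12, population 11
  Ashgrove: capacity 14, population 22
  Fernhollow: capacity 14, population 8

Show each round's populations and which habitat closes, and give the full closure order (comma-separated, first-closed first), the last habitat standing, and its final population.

Round 1: Ashgrove=22 Dunmere=4 Fernhollow=8 Hollowpine=11 Juniper=17 → close Ashgrove (overflow 8)
  22÷4 = 5 each, +1 to first 2
Round 2: Dunmere=10 Fernhollow=14 Hollowpine=16 Juniper=22 → close Juniper (overflow 11)
  22÷3 = 7 each, +1 to first 1
Round 3: Dunmere=18 Fernhollow=21 Hollowpine=23 → close Dunmere (overflow 11)
  18÷2 = 9 each, +1 to first 0
Round 4: Fernhollow=30 Hollowpine=32 → close Hollowpine (overflow 20)
  32÷1 = 32 each, +1 to first 0

Closure order: Ashgrove, Juniper, Dunmere, Hollowpine
Last habitat: Fernhollow with 62 animals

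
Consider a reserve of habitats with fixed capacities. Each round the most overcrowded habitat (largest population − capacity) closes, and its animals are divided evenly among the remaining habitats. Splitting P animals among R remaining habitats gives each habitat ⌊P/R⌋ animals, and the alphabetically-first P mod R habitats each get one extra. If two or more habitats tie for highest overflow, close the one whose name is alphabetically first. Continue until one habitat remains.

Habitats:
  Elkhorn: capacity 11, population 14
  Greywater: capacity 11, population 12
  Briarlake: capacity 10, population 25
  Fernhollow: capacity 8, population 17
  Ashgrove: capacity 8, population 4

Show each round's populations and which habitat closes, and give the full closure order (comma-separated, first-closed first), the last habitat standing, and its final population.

Closure order: Briarlake, Fernhollow, Elkhorn, Greywater
Last habitat: Ashgrove with 72 animals

Round 1: Ashgrove=4 Briarlake=25 Elkhorn=14 Fernhollow=17 Greywater=12 → close Briarlake (overflow 15)
  25÷4 = 6 each, +1 to first 1
Round 2: Ashgrove=11 Elkhorn=20 Fernhollow=23 Greywater=18 → close Fernhollow (overflow 15)
  23÷3 = 7 each, +1 to first 2
Round 3: Ashgrove=19 Elkhorn=28 Greywater=25 → close Elkhorn (overflow 17)
  28÷2 = 14 each, +1 to first 0
Round 4: Ashgrove=33 Greywater=39 → close Greywater (overflow 28)
  39÷1 = 39 each, +1 to first 0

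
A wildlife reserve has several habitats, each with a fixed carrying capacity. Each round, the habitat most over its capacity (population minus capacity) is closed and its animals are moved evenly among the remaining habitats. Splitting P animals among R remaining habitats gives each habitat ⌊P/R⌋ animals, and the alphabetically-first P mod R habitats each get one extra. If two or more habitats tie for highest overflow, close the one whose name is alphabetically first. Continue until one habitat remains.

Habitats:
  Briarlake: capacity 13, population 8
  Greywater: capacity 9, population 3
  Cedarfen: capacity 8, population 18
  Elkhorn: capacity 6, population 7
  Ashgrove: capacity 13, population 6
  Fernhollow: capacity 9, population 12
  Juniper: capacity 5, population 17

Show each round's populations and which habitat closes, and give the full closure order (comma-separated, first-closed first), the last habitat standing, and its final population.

Round 1: Ashgrove=6 Briarlake=8 Cedarfen=18 Elkhorn=7 Fernhollow=12 Greywater=3 Juniper=17 → close Juniper (overflow 12)
  17÷6 = 2 each, +1 to first 5
Round 2: Ashgrove=9 Briarlake=11 Cedarfen=21 Elkhorn=10 Fernhollow=15 Greywater=5 → close Cedarfen (overflow 13)
  21÷5 = 4 each, +1 to first 1
Round 3: Ashgrove=14 Briarlake=15 Elkhorn=14 Fernhollow=19 Greywater=9 → close Fernhollow (overflow 10)
  19÷4 = 4 each, +1 to first 3
Round 4: Ashgrove=19 Briarlake=20 Elkhorn=19 Greywater=13 → close Elkhorn (overflow 13)
  19÷3 = 6 each, +1 to first 1
Round 5: Ashgrove=26 Briarlake=26 Greywater=19 → close Ashgrove (overflow 13)
  26÷2 = 13 each, +1 to first 0
Round 6: Briarlake=39 Greywater=32 → close Briarlake (overflow 26)
  39÷1 = 39 each, +1 to first 0

Closure order: Juniper, Cedarfen, Fernhollow, Elkhorn, Ashgrove, Briarlake
Last habitat: Greywater with 71 animals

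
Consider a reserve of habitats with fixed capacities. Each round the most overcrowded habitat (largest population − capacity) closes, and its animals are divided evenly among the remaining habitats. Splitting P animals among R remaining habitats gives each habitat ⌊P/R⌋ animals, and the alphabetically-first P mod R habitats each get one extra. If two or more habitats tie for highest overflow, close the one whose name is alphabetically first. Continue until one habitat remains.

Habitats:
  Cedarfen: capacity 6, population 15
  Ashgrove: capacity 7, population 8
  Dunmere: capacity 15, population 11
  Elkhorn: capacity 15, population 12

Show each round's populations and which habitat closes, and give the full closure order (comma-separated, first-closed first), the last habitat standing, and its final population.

Closure order: Cedarfen, Ashgrove, Dunmere
Last habitat: Elkhorn with 46 animals

Round 1: Ashgrove=8 Cedarfen=15 Dunmere=11 Elkhorn=12 → close Cedarfen (overflow 9)
  15÷3 = 5 each, +1 to first 0
Round 2: Ashgrove=13 Dunmere=16 Elkhorn=17 → close Ashgrove (overflow 6)
  13÷2 = 6 each, +1 to first 1
Round 3: Dunmere=23 Elkhorn=23 → close Dunmere (overflow 8)
  23÷1 = 23 each, +1 to first 0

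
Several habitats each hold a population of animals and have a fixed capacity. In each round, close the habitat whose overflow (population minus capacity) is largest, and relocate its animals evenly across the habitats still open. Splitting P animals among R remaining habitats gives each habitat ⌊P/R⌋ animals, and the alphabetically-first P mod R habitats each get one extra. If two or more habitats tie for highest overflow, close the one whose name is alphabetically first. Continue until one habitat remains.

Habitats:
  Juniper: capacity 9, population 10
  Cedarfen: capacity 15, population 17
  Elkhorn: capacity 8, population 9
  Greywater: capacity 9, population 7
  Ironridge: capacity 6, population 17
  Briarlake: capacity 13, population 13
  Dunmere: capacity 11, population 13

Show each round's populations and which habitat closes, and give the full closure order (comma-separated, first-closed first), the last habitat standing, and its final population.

Round 1: Briarlake=13 Cedarfen=17 Dunmere=13 Elkhorn=9 Greywater=7 Ironridge=17 Juniper=10 → close Ironridge (overflow 11)
  17÷6 = 2 each, +1 to first 5
Round 2: Briarlake=16 Cedarfen=20 Dunmere=16 Elkhorn=12 Greywater=10 Juniper=12 → close Cedarfen (overflow 5)
  20÷5 = 4 each, +1 to first 0
Round 3: Briarlake=20 Dunmere=20 Elkhorn=16 Greywater=14 Juniper=16 → close Dunmere (overflow 9)
  20÷4 = 5 each, +1 to first 0
Round 4: Briarlake=25 Elkhorn=21 Greywater=19 Juniper=21 → close Elkhorn (overflow 13)
  21÷3 = 7 each, +1 to first 0
Round 5: Briarlake=32 Greywater=26 Juniper=28 → close Briarlake (overflow 19)
  32÷2 = 16 each, +1 to first 0
Round 6: Greywater=42 Juniper=44 → close Juniper (overflow 35)
  44÷1 = 44 each, +1 to first 0

Closure order: Ironridge, Cedarfen, Dunmere, Elkhorn, Briarlake, Juniper
Last habitat: Greywater with 86 animals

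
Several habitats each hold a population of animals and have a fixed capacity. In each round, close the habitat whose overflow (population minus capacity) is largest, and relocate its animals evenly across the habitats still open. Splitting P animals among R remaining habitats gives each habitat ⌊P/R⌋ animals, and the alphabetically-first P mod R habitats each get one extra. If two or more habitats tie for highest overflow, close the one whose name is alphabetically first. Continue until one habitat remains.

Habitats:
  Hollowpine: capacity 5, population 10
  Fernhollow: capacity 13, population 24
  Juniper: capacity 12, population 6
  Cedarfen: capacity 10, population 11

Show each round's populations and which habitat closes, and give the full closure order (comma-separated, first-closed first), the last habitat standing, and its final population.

Round 1: Cedarfen=11 Fernhollow=24 Hollowpine=10 Juniper=6 → close Fernhollow (overflow 11)
  24÷3 = 8 each, +1 to first 0
Round 2: Cedarfen=19 Hollowpine=18 Juniper=14 → close Hollowpine (overflow 13)
  18÷2 = 9 each, +1 to first 0
Round 3: Cedarfen=28 Juniper=23 → close Cedarfen (overflow 18)
  28÷1 = 28 each, +1 to first 0

Closure order: Fernhollow, Hollowpine, Cedarfen
Last habitat: Juniper with 51 animals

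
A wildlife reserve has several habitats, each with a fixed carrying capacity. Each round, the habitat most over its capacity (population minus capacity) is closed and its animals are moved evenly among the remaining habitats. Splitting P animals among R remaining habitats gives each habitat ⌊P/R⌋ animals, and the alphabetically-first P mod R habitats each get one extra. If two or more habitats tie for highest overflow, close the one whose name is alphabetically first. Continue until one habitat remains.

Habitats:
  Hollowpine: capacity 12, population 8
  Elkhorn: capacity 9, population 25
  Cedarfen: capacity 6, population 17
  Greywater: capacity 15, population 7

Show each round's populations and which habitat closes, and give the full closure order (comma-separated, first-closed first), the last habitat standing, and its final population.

Closure order: Elkhorn, Cedarfen, Hollowpine
Last habitat: Greywater with 57 animals

Round 1: Cedarfen=17 Elkhorn=25 Greywater=7 Hollowpine=8 → close Elkhorn (overflow 16)
  25÷3 = 8 each, +1 to first 1
Round 2: Cedarfen=26 Greywater=15 Hollowpine=16 → close Cedarfen (overflow 20)
  26÷2 = 13 each, +1 to first 0
Round 3: Greywater=28 Hollowpine=29 → close Hollowpine (overflow 17)
  29÷1 = 29 each, +1 to first 0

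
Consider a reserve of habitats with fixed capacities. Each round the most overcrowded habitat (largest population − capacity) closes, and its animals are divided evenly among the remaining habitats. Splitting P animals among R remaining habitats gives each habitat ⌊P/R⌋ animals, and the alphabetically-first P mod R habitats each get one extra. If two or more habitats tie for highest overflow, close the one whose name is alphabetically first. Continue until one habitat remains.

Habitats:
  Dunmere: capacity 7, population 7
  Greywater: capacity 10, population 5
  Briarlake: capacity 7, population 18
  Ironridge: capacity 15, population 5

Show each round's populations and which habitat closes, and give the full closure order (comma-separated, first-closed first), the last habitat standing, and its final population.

Round 1: Briarlake=18 Dunmere=7 Greywater=5 Ironridge=5 → close Briarlake (overflow 11)
  18÷3 = 6 each, +1 to first 0
Round 2: Dunmere=13 Greywater=11 Ironridge=11 → close Dunmere (overflow 6)
  13÷2 = 6 each, +1 to first 1
Round 3: Greywater=18 Ironridge=17 → close Greywater (overflow 8)
  18÷1 = 18 each, +1 to first 0

Closure order: Briarlake, Dunmere, Greywater
Last habitat: Ironridge with 35 animals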